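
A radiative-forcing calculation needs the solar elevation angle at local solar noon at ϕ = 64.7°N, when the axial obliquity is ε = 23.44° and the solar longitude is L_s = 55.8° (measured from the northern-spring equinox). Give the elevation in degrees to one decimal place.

44.5°

Solar declination: sin δ = sin ε · sin L_s = sin 23.44° × sin 55.8° = 0.32900, so δ = +19.208°.
At local noon the hour angle is zero, so the zenith angle equals |ϕ − δ| = |+64.7° − (+19.208°)| = 45.492°.
Elevation = 90° − 45.492° = 44.5°.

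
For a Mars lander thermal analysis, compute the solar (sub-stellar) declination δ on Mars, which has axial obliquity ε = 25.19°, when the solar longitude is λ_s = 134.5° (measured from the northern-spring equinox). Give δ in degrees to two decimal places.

sin δ = sin ε · sin λ_s = sin 25.19° × sin 134.5° = 0.303575.
δ = arcsin(0.303575) = +17.67°.

δ = +17.67°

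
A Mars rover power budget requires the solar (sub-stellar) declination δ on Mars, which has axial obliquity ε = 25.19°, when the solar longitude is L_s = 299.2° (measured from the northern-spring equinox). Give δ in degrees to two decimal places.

δ = -21.81°

sin δ = sin ε · sin L_s = sin 25.19° × sin 299.2° = -0.371534.
δ = arcsin(-0.371534) = -21.81°.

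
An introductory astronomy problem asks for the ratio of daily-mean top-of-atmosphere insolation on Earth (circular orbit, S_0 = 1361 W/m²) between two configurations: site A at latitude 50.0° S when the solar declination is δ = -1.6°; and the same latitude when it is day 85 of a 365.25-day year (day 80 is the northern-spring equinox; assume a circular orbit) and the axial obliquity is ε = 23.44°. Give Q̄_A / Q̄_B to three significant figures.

— Configuration A (ϕ=-50.0°):
cos h₀ = −tan(-50.0°) tan(-1.600°) = -0.0333, h₀ = 1.6041 rad.
Bracket: h₀ sin ϕ sin δ + cos ϕ cos δ sin h₀ = 1.6041×-0.76604×-0.02792 + 0.64279×0.99961×0.99945 = 0.034308 + 0.642186 = 0.676494.
Q̄ = (S_0/π) × [bracket] = (1361/π) × 0.676494 = 293.07 W/m².
— Configuration B (ϕ=-50.0°):
Solar longitude: L_s = 360° × (85 − 80)/365.25 = 4.928°.
sin δ = sin 23.44° × sin 4.928° = 0.03417, so δ = +1.958°.
cos h₀ = −tan(-50.0°) tan(+1.958°) = 0.0407, h₀ = 1.5300 rad.
Bracket: h₀ sin ϕ sin δ + cos ϕ cos δ sin h₀ = 1.5300×-0.76604×0.03417 + 0.64279×0.99942×0.99917 = -0.040049 + 0.641884 = 0.601835.
Q̄ = (S_0/π) × [bracket] = (1361/π) × 0.601835 = 260.73 W/m².
Ratio Q̄_A / Q̄_B = 293.07 / 260.73 = 1.124.

Q̄_A / Q̄_B ≈ 1.12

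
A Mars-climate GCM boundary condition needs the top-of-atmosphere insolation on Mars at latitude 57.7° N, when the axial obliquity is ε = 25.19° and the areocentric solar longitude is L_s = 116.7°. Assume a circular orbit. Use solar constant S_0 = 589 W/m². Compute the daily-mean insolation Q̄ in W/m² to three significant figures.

Q̄ ≈ 208 W/m²

sin δ = sin 25.19° × sin 116.7° = 0.38024, so δ = +22.348°.
cos h₀ = −tan(+57.7°) tan(+22.348°) = -0.6503, h₀ = 2.2788 rad.
Bracket: h₀ sin ϕ sin δ + cos ϕ cos δ sin h₀ = 2.2788×0.84526×0.38024 + 0.53435×0.92489×0.75966 = 0.732410 + 0.375435 = 1.107845.
Q̄ = (S_0/π) × [bracket] = (589/π) × 1.107845 = 207.7 W/m².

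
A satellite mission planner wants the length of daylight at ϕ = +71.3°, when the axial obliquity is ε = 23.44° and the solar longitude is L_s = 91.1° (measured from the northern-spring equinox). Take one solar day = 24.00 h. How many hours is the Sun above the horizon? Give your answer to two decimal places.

Solar declination: sin δ = sin ε · sin L_s = sin 23.44° × sin 91.1° = 0.39772, so δ = +23.435°.
Sunrise equation: cos h₀ = −tan ϕ · tan δ = -1.2806 ≤ −1, so the Sun never sets (polar day) and h₀ = π.
Daylight = 2h₀/(2π) × 24.00 h = (3.1416/π) × 24.00 = 24.00 h.

24.00 h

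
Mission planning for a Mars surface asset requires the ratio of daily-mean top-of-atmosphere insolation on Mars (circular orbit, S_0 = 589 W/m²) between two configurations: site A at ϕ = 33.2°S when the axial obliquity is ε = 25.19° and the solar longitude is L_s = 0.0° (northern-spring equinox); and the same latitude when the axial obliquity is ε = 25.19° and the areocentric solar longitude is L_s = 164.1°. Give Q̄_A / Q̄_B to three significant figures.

— Configuration A (ϕ=-33.2°):
Solar declination: sin δ = sin ε · sin L_s = sin 25.19° × sin 0.0° = 0.00000, so δ = +0.000°.
cos h₀ = −tan(-33.2°) tan(+0.000°) = 0.0000, h₀ = 1.5708 rad.
Bracket: h₀ sin ϕ sin δ + cos ϕ cos δ sin h₀ = 1.5708×-0.54756×0.00000 + 0.83676×1.00000×1.00000 = -0.000000 + 0.836760 = 0.836760.
Q̄ = (S_0/π) × [bracket] = (589/π) × 0.836760 = 156.88 W/m².
— Configuration B (ϕ=-33.2°):
sin δ = sin 25.19° × sin 164.1° = 0.11660, so δ = +6.696°.
cos h₀ = −tan(-33.2°) tan(+6.696°) = 0.0768, h₀ = 1.4939 rad.
Bracket: h₀ sin ϕ sin δ + cos ϕ cos δ sin h₀ = 1.4939×-0.54756×0.11660 + 0.83676×0.99318×0.99704 = -0.095379 + 0.828593 = 0.733214.
Q̄ = (S_0/π) × [bracket] = (589/π) × 0.733214 = 137.47 W/m².
Ratio Q̄_A / Q̄_B = 156.88 / 137.47 = 1.141.

Q̄_A / Q̄_B ≈ 1.14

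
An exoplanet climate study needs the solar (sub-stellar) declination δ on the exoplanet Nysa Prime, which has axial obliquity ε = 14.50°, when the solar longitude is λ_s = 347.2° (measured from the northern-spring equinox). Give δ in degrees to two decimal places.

δ = -3.18°

sin δ = sin ε · sin λ_s = sin 14.50° × sin 347.2° = -0.055471.
δ = arcsin(-0.055471) = -3.18°.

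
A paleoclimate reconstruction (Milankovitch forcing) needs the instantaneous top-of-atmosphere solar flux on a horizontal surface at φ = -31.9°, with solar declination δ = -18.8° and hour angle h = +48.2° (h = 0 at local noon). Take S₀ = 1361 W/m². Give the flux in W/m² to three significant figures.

cos θ_z = sin φ sin δ + cos φ cos δ cos h = 0.170298 + 0.535678 = 0.705976.
Flux = S₀ · cos θ_z = 1361 × 0.705976 = 960.8 W/m².

961 W/m²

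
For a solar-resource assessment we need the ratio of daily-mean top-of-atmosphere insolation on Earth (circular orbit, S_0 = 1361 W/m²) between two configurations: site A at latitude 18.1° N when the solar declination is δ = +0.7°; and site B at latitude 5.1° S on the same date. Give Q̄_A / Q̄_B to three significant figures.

Q̄_A / Q̄_B ≈ 0.962

— Configuration A (ϕ=+18.1°):
cos h₀ = −tan(+18.1°) tan(+0.700°) = -0.0040, h₀ = 1.5748 rad.
Bracket: h₀ sin ϕ sin δ + cos ϕ cos δ sin h₀ = 1.5748×0.31068×0.01222 + 0.95052×0.99993×0.99999 = 0.005979 + 0.950444 = 0.956423.
Q̄ = (S_0/π) × [bracket] = (1361/π) × 0.956423 = 414.34 W/m².
— Configuration B (ϕ=-5.1°):
cos h₀ = −tan(-5.1°) tan(+0.700°) = 0.0011, h₀ = 1.5697 rad.
Bracket: h₀ sin ϕ sin δ + cos ϕ cos δ sin h₀ = 1.5697×-0.08889×0.01222 + 0.99604×0.99993×1.00000 = -0.001705 + 0.995970 = 0.994265.
Q̄ = (S_0/π) × [bracket] = (1361/π) × 0.994265 = 430.74 W/m².
Ratio Q̄_A / Q̄_B = 414.34 / 430.74 = 0.9619.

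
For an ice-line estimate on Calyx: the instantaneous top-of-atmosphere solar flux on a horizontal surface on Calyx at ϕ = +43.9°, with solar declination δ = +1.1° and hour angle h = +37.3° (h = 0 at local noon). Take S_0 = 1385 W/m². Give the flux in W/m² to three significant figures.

cos θ_z = sin ϕ sin δ + cos ϕ cos δ cos h = 0.013312 + 0.573074 = 0.586386.
Flux = S_0 · cos θ_z = 1385 × 0.586386 = 812.1 W/m².

812 W/m²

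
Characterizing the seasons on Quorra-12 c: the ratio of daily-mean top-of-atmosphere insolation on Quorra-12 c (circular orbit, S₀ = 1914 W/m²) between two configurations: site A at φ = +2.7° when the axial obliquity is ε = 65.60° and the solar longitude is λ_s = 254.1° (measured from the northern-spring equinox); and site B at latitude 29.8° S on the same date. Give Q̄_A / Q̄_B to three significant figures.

— Configuration A (φ=+2.7°):
Solar declination: sin δ = sin ε · sin λ_s = sin 65.60° × sin 254.1° = -0.87584, so δ = -61.145°.
cos H₀ = −tan(+2.7°) tan(-61.145°) = 0.0856, H₀ = 1.4851 rad.
Bracket: H₀ sin φ sin δ + cos φ cos δ sin H₀ = 1.4851×0.04711×-0.87584 + 0.99889×0.48260×0.99633 = -0.061276 + 0.480295 = 0.419019.
Q̄ = (S₀/π) × [bracket] = (1914/π) × 0.419019 = 255.29 W/m².
— Configuration B (φ=-29.8°):
cos H₀ = −tan(-29.8°) tan(-61.145°) = -1.0394 ≤ −1 ⇒ polar day, H₀ = π.
Bracket: H₀ sin φ sin δ + cos φ cos δ sin H₀ = 3.1416×-0.49697×-0.87584 + 0.86777×0.48260×0.00000 = 1.367432 + 0.000000 = 1.367432.
Q̄ = (S₀/π) × [bracket] = (1914/π) × 1.367432 = 833.10 W/m².
Ratio Q̄_A / Q̄_B = 255.29 / 833.10 = 0.3064.

Q̄_A / Q̄_B ≈ 0.306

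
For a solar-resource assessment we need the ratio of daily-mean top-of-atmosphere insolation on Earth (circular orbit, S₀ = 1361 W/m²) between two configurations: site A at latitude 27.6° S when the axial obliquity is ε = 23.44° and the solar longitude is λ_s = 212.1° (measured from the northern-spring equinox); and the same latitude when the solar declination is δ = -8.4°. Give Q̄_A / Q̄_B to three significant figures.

— Configuration A (φ=-27.6°):
Solar declination: sin δ = sin ε · sin λ_s = sin 23.44° × sin 212.1° = -0.21138, so δ = -12.203°.
cos H₀ = −tan(-27.6°) tan(-12.203°) = -0.1131, H₀ = 1.6841 rad.
Bracket: H₀ sin φ sin δ + cos φ cos δ sin H₀ = 1.6841×-0.46330×-0.21138 + 0.88620×0.97740×0.99359 = 0.164928 + 0.860620 = 1.025548.
Q̄ = (S₀/π) × [bracket] = (1361/π) × 1.025548 = 444.29 W/m².
— Configuration B (φ=-27.6°):
cos H₀ = −tan(-27.6°) tan(-8.400°) = -0.0772, H₀ = 1.6481 rad.
Bracket: H₀ sin φ sin δ + cos φ cos δ sin H₀ = 1.6481×-0.46330×-0.14608 + 0.88620×0.98927×0.99702 = 0.111542 + 0.874079 = 0.985621.
Q̄ = (S₀/π) × [bracket] = (1361/π) × 0.985621 = 426.99 W/m².
Ratio Q̄_A / Q̄_B = 444.29 / 426.99 = 1.041.

Q̄_A / Q̄_B ≈ 1.04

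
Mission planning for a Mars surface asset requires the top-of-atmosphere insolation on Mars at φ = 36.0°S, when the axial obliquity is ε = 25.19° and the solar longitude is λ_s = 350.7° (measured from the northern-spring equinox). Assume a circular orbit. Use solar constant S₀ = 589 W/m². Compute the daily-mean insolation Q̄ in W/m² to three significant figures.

Q̄ ≈ 163 W/m²

Solar declination: sin δ = sin ε · sin λ_s = sin 25.19° × sin 350.7° = -0.06878, so δ = -3.944°.
cos H₀ = −tan(-36.0°) tan(-3.944°) = -0.0501, H₀ = 1.6209 rad.
Bracket: H₀ sin φ sin δ + cos φ cos δ sin H₀ = 1.6209×-0.58779×-0.06878 + 0.80902×0.99763×0.99874 = 0.065530 + 0.806086 = 0.871616.
Q̄ = (S₀/π) × [bracket] = (589/π) × 0.871616 = 163.4 W/m².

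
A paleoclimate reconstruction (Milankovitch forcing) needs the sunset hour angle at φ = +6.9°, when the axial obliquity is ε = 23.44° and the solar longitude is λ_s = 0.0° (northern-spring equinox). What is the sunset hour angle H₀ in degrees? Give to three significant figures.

Solar declination: sin δ = sin ε · sin λ_s = sin 23.44° × sin 0.0° = 0.00000, so δ = +0.000°.
cos H₀ = −tan φ · tan δ = −tan(+6.9°) × tan(+0.000°) = -0.0000, so H₀ = 1.5708 rad = 90.00°.

H₀ = 90.0°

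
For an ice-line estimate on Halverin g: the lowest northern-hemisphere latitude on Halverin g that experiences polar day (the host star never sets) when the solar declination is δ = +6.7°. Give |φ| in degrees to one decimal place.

Polar day requires cos H₀ = −tan φ tan δ ≤ −1, i.e. tan φ tan δ ≥ 1.
The boundary is |tan φ| · |tan δ| = 1, so |φ| = 90° − |δ| = 90° − 6.7° = 83.3° in the northern hemisphere.

|φ| = 83.3°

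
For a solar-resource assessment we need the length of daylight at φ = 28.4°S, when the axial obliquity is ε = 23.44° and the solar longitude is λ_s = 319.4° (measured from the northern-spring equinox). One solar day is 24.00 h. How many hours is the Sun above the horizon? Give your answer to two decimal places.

13.11 h

Solar declination: sin δ = sin ε · sin λ_s = sin 23.44° × sin 319.4° = -0.25887, so δ = -15.003°.
cos H₀ = −tan φ · tan δ = −tan(-28.4°) × tan(-15.003°) = -0.1449, so H₀ = 1.7162 rad = 98.33°.
Daylight = 2H₀/(2π) × 24.00 h = (1.7162/π) × 24.00 = 13.11 h.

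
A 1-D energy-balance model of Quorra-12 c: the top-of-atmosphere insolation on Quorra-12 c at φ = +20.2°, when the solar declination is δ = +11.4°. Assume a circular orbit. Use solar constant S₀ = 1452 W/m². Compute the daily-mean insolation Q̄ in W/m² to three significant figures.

Q̄ ≈ 476 W/m²

cos H₀ = −tan(+20.2°) tan(+11.400°) = -0.0742, H₀ = 1.6451 rad.
Bracket: H₀ sin φ sin δ + cos φ cos δ sin H₀ = 1.6451×0.34530×0.19766 + 0.93849×0.98027×0.99724 = 0.112281 + 0.917434 = 1.029715.
Q̄ = (S₀/π) × [bracket] = (1452/π) × 1.029715 = 475.9 W/m².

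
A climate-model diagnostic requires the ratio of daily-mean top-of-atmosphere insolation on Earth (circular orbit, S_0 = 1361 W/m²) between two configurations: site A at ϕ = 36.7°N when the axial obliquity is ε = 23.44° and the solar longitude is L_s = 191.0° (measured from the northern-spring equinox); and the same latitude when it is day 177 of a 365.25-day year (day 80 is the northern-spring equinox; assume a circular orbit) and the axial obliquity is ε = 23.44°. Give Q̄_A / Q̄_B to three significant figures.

— Configuration A (ϕ=+36.7°):
Solar declination: sin δ = sin ε · sin L_s = sin 23.44° × sin 191.0° = -0.07590, so δ = -4.353°.
cos h₀ = −tan(+36.7°) tan(-4.353°) = 0.0567, h₀ = 1.5140 rad.
Bracket: h₀ sin ϕ sin δ + cos ϕ cos δ sin h₀ = 1.5140×0.59763×-0.07590 + 0.80178×0.99712×0.99839 = -0.068675 + 0.798184 = 0.729509.
Q̄ = (S_0/π) × [bracket] = (1361/π) × 0.729509 = 316.04 W/m².
— Configuration B (ϕ=+36.7°):
Solar longitude: L_s = 360° × (177 − 80)/365.25 = 95.606°.
sin δ = sin 23.44° × sin 95.606° = 0.39589, so δ = +23.321°.
cos h₀ = −tan(+36.7°) tan(+23.321°) = -0.3213, h₀ = 1.8979 rad.
Bracket: h₀ sin ϕ sin δ + cos ϕ cos δ sin h₀ = 1.8979×0.59763×0.39589 + 0.80178×0.91830×0.94696 = 0.449035 + 0.697223 = 1.146258.
Q̄ = (S_0/π) × [bracket] = (1361/π) × 1.146258 = 496.58 W/m².
Ratio Q̄_A / Q̄_B = 316.04 / 496.58 = 0.6364.

Q̄_A / Q̄_B ≈ 0.636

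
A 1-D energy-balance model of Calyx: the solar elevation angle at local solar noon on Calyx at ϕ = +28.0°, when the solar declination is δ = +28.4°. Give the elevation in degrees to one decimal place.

At local noon the hour angle is zero, so the zenith angle equals |ϕ − δ| = |+28.0° − (+28.400°)| = 0.400°.
Elevation = 90° − 0.400° = 89.6°.

89.6°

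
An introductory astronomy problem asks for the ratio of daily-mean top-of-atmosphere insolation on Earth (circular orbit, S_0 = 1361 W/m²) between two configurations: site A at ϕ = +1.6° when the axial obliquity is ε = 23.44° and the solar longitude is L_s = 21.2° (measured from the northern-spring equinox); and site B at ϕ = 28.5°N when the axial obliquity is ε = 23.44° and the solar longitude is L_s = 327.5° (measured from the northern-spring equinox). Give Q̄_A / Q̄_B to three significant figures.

— Configuration A (ϕ=+1.6°):
Solar declination: sin δ = sin ε · sin L_s = sin 23.44° × sin 21.2° = 0.14385, so δ = +8.271°.
cos h₀ = −tan(+1.6°) tan(+8.271°) = -0.0041, h₀ = 1.5749 rad.
Bracket: h₀ sin ϕ sin δ + cos ϕ cos δ sin h₀ = 1.5749×0.02792×0.14385 + 0.99961×0.98960×0.99999 = 0.006325 + 0.989204 = 0.995529.
Q̄ = (S_0/π) × [bracket] = (1361/π) × 0.995529 = 431.28 W/m².
— Configuration B (ϕ=+28.5°):
Solar declination: sin δ = sin ε · sin L_s = sin 23.44° × sin 327.5° = -0.21373, so δ = -12.341°.
cos h₀ = −tan(+28.5°) tan(-12.341°) = 0.1188, h₀ = 1.4517 rad.
Bracket: h₀ sin ϕ sin δ + cos ϕ cos δ sin h₀ = 1.4517×0.47716×-0.21373 + 0.87882×0.97689×0.99292 = -0.148049 + 0.852432 = 0.704383.
Q̄ = (S_0/π) × [bracket] = (1361/π) × 0.704383 = 305.15 W/m².
Ratio Q̄_A / Q̄_B = 431.28 / 305.15 = 1.413.

Q̄_A / Q̄_B ≈ 1.41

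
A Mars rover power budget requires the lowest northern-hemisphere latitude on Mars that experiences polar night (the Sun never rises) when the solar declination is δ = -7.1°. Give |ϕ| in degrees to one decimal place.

Polar night requires cos h₀ = −tan ϕ tan δ ≥ 1, i.e. tan ϕ tan δ ≤ −1.
The boundary is |tan ϕ| · |tan δ| = 1, so |ϕ| = 90° − |δ| = 90° − 7.1° = 82.9° in the northern hemisphere.

|ϕ| = 82.9°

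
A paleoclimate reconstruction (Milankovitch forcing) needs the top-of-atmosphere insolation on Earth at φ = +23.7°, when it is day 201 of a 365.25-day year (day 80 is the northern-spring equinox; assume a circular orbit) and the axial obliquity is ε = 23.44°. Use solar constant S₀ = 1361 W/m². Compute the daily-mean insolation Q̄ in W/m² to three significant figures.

Solar longitude: λ_s = 360° × (201 − 80)/365.25 = 119.261°.
sin δ = sin 23.44° × sin 119.261° = 0.34703, so δ = +20.306°.
cos H₀ = −tan(+23.7°) tan(+20.306°) = -0.1624, H₀ = 1.7340 rad.
Bracket: H₀ sin φ sin δ + cos φ cos δ sin H₀ = 1.7340×0.40195×0.34703 + 0.91566×0.93785×0.98672 = 0.241873 + 0.847348 = 1.089221.
Q̄ = (S₀/π) × [bracket] = (1361/π) × 1.089221 = 471.9 W/m².

Q̄ ≈ 472 W/m²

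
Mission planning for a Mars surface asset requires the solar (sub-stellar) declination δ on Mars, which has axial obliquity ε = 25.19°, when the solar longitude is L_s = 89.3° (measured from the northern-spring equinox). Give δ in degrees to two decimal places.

δ = +25.19°

sin δ = sin ε · sin L_s = sin 25.19° × sin 89.3° = 0.425590.
δ = arcsin(0.425590) = +25.19°.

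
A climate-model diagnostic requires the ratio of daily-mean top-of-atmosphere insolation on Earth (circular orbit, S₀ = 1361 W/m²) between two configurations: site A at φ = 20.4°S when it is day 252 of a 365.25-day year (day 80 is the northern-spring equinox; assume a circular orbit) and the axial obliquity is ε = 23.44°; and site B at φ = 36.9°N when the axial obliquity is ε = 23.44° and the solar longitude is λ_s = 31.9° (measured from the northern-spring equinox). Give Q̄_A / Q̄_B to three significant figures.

Q̄_A / Q̄_B ≈ 0.904

— Configuration A (φ=-20.4°):
Solar longitude: λ_s = 360° × (252 − 80)/365.25 = 169.528°.
sin δ = sin 23.44° × sin 169.528° = 0.07230, so δ = +4.146°.
cos H₀ = −tan(-20.4°) tan(+4.146°) = 0.0270, H₀ = 1.5438 rad.
Bracket: H₀ sin φ sin δ + cos φ cos δ sin H₀ = 1.5438×-0.34857×0.07230 + 0.93728×0.99738×0.99964 = -0.038906 + 0.934488 = 0.895582.
Q̄ = (S₀/π) × [bracket] = (1361/π) × 0.895582 = 387.98 W/m².
— Configuration B (φ=+36.9°):
Solar declination: sin δ = sin ε · sin λ_s = sin 23.44° × sin 31.9° = 0.21021, so δ = +12.134°.
cos H₀ = −tan(+36.9°) tan(+12.134°) = -0.1614, H₀ = 1.7329 rad.
Bracket: H₀ sin φ sin δ + cos φ cos δ sin H₀ = 1.7329×0.60042×0.21021 + 0.79968×0.97766×0.98688 = 0.218717 + 0.771558 = 0.990275.
Q̄ = (S₀/π) × [bracket] = (1361/π) × 0.990275 = 429.01 W/m².
Ratio Q̄_A / Q̄_B = 387.98 / 429.01 = 0.9044.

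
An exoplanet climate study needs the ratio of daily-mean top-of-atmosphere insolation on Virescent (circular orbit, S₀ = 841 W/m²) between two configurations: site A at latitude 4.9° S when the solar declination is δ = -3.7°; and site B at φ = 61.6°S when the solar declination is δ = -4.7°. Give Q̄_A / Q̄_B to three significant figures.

— Configuration A (φ=-4.9°):
cos H₀ = −tan(-4.9°) tan(-3.700°) = -0.0055, H₀ = 1.5763 rad.
Bracket: H₀ sin φ sin δ + cos φ cos δ sin H₀ = 1.5763×-0.08542×-0.06453 + 0.99635×0.99792×0.99998 = 0.008689 + 0.994258 = 1.002947.
Q̄ = (S₀/π) × [bracket] = (841/π) × 1.002947 = 268.49 W/m².
— Configuration B (φ=-61.6°):
cos H₀ = −tan(-61.6°) tan(-4.700°) = -0.1521, H₀ = 1.7234 rad.
Bracket: H₀ sin φ sin δ + cos φ cos δ sin H₀ = 1.7234×-0.87965×-0.08194 + 0.47562×0.99664×0.98837 = 0.124220 + 0.468509 = 0.592729.
Q̄ = (S₀/π) × [bracket] = (841/π) × 0.592729 = 158.67 W/m².
Ratio Q̄_A / Q̄_B = 268.49 / 158.67 = 1.692.

Q̄_A / Q̄_B ≈ 1.69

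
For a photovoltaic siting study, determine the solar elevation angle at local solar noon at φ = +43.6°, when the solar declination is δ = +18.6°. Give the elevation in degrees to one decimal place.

At local noon the hour angle is zero, so the zenith angle equals |φ − δ| = |+43.6° − (+18.600°)| = 25.000°.
Elevation = 90° − 25.000° = 65.0°.

65.0°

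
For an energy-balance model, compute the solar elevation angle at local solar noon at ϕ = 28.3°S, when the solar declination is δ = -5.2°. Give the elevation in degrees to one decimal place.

At local noon the hour angle is zero, so the zenith angle equals |ϕ − δ| = |-28.3° − (-5.200°)| = 23.100°.
Elevation = 90° − 23.100° = 66.9°.

66.9°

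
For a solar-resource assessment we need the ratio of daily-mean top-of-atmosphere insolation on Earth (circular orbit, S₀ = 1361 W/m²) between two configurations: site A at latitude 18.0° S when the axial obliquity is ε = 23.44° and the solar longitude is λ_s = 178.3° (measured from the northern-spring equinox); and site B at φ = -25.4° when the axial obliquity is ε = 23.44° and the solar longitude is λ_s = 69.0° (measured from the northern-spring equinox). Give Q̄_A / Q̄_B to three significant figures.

Q̄_A / Q̄_B ≈ 1.57

— Configuration A (φ=-18.0°):
Solar declination: sin δ = sin ε · sin λ_s = sin 23.44° × sin 178.3° = 0.01180, so δ = +0.676°.
cos H₀ = −tan(-18.0°) tan(+0.676°) = 0.0038, H₀ = 1.5670 rad.
Bracket: H₀ sin φ sin δ + cos φ cos δ sin H₀ = 1.5670×-0.30902×0.01180 + 0.95106×0.99993×0.99999 = -0.005714 + 0.950984 = 0.945270.
Q̄ = (S₀/π) × [bracket] = (1361/π) × 0.945270 = 409.51 W/m².
— Configuration B (φ=-25.4°):
Solar declination: sin δ = sin ε · sin λ_s = sin 23.44° × sin 69.0° = 0.37137, so δ = +21.800°.
cos H₀ = −tan(-25.4°) tan(+21.800°) = 0.1899, H₀ = 1.3797 rad.
Bracket: H₀ sin φ sin δ + cos φ cos δ sin H₀ = 1.3797×-0.42894×0.37137 + 0.90334×0.92849×0.98180 = -0.219780 + 0.823477 = 0.603697.
Q̄ = (S₀/π) × [bracket] = (1361/π) × 0.603697 = 261.53 W/m².
Ratio Q̄_A / Q̄_B = 409.51 / 261.53 = 1.566.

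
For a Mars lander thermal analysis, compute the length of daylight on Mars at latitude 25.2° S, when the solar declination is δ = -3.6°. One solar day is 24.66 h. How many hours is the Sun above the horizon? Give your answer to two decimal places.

12.56 h

cos h₀ = −tan ϕ · tan δ = −tan(-25.2°) × tan(-3.600°) = -0.0296, so h₀ = 1.6004 rad = 91.70°.
Daylight = 2h₀/(2π) × 24.66 h = (1.6004/π) × 24.66 = 12.56 h.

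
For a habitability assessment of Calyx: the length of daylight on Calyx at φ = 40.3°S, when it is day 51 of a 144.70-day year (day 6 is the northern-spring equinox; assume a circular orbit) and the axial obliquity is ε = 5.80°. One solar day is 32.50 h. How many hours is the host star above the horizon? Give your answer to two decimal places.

Solar longitude: λ_s = 360° × (51 − 6)/144.70 = 111.956°.
sin δ = sin 5.80° × sin 111.956° = 0.09373, so δ = +5.378°.
cos H₀ = −tan φ · tan δ = −tan(-40.3°) × tan(+5.378°) = 0.0798, so H₀ = 1.4909 rad = 85.42°.
Daylight = 2H₀/(2π) × 32.50 h = (1.4909/π) × 32.50 = 15.42 h.

15.42 h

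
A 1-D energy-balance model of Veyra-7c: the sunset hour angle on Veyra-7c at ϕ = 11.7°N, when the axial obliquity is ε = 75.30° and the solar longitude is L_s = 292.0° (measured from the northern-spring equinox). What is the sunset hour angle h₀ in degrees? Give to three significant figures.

h₀ = 65.2°

Solar declination: sin δ = sin ε · sin L_s = sin 75.30° × sin 292.0° = -0.89684, so δ = -63.745°.
cos h₀ = −tan ϕ · tan δ = −tan(+11.7°) × tan(-63.745°) = 0.4198, so h₀ = 1.1375 rad = 65.18°.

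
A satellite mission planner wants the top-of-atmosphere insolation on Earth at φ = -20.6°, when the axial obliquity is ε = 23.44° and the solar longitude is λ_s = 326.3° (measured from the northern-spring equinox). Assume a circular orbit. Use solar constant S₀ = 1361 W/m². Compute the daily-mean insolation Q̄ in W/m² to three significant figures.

Solar declination: sin δ = sin ε · sin λ_s = sin 23.44° × sin 326.3° = -0.22071, so δ = -12.751°.
cos H₀ = −tan(-20.6°) tan(-12.751°) = -0.0851, H₀ = 1.6560 rad.
Bracket: H₀ sin φ sin δ + cos φ cos δ sin H₀ = 1.6560×-0.35184×-0.22071 + 0.93606×0.97534×0.99638 = 0.128596 + 0.909672 = 1.038268.
Q̄ = (S₀/π) × [bracket] = (1361/π) × 1.038268 = 449.8 W/m².

Q̄ ≈ 450 W/m²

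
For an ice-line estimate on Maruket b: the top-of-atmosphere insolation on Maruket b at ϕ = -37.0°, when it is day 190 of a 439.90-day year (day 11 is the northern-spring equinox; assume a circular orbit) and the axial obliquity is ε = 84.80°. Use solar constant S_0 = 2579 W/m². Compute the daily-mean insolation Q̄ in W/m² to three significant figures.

Solar longitude: L_s = 360° × (190 − 11)/439.90 = 146.488°.
sin δ = sin 84.80° × sin 146.488° = 0.54984, so δ = +33.356°.
cos h₀ = −tan(-37.0°) tan(+33.356°) = 0.4961, h₀ = 1.0518 rad.
Bracket: h₀ sin ϕ sin δ + cos ϕ cos δ sin h₀ = 1.0518×-0.60182×0.54984 + 0.79864×0.83527×0.86829 = -0.348046 + 0.579219 = 0.231173.
Q̄ = (S_0/π) × [bracket] = (2579/π) × 0.231173 = 189.8 W/m².

Q̄ ≈ 190 W/m²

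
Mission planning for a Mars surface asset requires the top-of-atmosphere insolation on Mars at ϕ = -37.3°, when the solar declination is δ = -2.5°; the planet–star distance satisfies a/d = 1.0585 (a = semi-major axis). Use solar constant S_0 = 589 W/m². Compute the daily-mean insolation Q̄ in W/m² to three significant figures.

Q̄ ≈ 176 W/m²

cos h₀ = −tan(-37.3°) tan(-2.500°) = -0.0333, h₀ = 1.6041 rad.
Bracket: h₀ sin ϕ sin δ + cos ϕ cos δ sin h₀ = 1.6041×-0.60599×-0.04362 + 0.79547×0.99905×0.99945 = 0.042402 + 0.794277 = 0.836679.
Inverse-square distance factor (a/d)² = 1.0585² = 1.120422.
Q̄ = (S_0/π) × 1.120422 × [bracket] = (589/π) × 1.120422 × 0.836679 = 175.8 W/m².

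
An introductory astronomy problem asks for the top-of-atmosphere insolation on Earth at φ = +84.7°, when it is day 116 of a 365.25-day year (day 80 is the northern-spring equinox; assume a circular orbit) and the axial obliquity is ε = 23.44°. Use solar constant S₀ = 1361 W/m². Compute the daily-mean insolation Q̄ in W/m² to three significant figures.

Solar longitude: λ_s = 360° × (116 − 80)/365.25 = 35.483°.
sin δ = sin 23.44° × sin 35.483° = 0.23090, so δ = +13.350°.
cos H₀ = −tan(+84.7°) tan(+13.350°) = -2.5581 ≤ −1 ⇒ polar day, H₀ = π.
Bracket: H₀ sin φ sin δ + cos φ cos δ sin H₀ = 3.1416×0.99572×0.23090 + 0.09237×0.97298×0.00000 = 0.722291 + 0.000000 = 0.722291.
Q̄ = (S₀/π) × [bracket] = (1361/π) × 0.722291 = 312.9 W/m².

Q̄ ≈ 313 W/m²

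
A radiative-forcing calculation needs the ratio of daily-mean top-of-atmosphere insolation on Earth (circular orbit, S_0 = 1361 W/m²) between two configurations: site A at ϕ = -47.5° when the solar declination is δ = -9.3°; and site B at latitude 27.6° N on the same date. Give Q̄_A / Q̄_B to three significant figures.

— Configuration A (ϕ=-47.5°):
cos h₀ = −tan(-47.5°) tan(-9.300°) = -0.1787, h₀ = 1.7505 rad.
Bracket: h₀ sin ϕ sin δ + cos ϕ cos δ sin h₀ = 1.7505×-0.73728×-0.16160 + 0.67559×0.98686×0.98390 = 0.208562 + 0.655979 = 0.864541.
Q̄ = (S_0/π) × [bracket] = (1361/π) × 0.864541 = 374.54 W/m².
— Configuration B (ϕ=+27.6°):
cos h₀ = −tan(+27.6°) tan(-9.300°) = 0.0856, h₀ = 1.4851 rad.
Bracket: h₀ sin ϕ sin δ + cos ϕ cos δ sin h₀ = 1.4851×0.46330×-0.16160 + 0.88620×0.98686×0.99633 = -0.111188 + 0.871346 = 0.760158.
Q̄ = (S_0/π) × [bracket] = (1361/π) × 0.760158 = 329.32 W/m².
Ratio Q̄_A / Q̄_B = 374.54 / 329.32 = 1.137.

Q̄_A / Q̄_B ≈ 1.14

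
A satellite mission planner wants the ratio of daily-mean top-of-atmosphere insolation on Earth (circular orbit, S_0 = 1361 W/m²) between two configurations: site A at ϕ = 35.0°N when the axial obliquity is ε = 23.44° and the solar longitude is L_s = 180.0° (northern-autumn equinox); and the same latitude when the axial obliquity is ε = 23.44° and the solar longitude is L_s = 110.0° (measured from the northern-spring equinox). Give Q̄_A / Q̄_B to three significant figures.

— Configuration A (ϕ=+35.0°):
Solar declination: sin δ = sin ε · sin L_s = sin 23.44° × sin 180.0° = 0.00000, so δ = +0.000°.
cos h₀ = −tan(+35.0°) tan(+0.000°) = -0.0000, h₀ = 1.5708 rad.
Bracket: h₀ sin ϕ sin δ + cos ϕ cos δ sin h₀ = 1.5708×0.57358×0.00000 + 0.81915×1.00000×1.00000 = 0.000000 + 0.819150 = 0.819150.
Q̄ = (S_0/π) × [bracket] = (1361/π) × 0.819150 = 354.87 W/m².
— Configuration B (ϕ=+35.0°):
Solar declination: sin δ = sin ε · sin L_s = sin 23.44° × sin 110.0° = 0.37380, so δ = +21.950°.
cos h₀ = −tan(+35.0°) tan(+21.950°) = -0.2822, h₀ = 1.8569 rad.
Bracket: h₀ sin ϕ sin δ + cos ϕ cos δ sin h₀ = 1.8569×0.57358×0.37380 + 0.81915×0.92751×0.95936 = 0.398127 + 0.728893 = 1.127020.
Q̄ = (S_0/π) × [bracket] = (1361/π) × 1.127020 = 488.25 W/m².
Ratio Q̄_A / Q̄_B = 354.87 / 488.25 = 0.7268.

Q̄_A / Q̄_B ≈ 0.727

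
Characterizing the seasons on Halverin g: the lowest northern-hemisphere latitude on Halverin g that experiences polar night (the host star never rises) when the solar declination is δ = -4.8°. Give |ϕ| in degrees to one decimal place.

|ϕ| = 85.2°

Polar night requires cos h₀ = −tan ϕ tan δ ≥ 1, i.e. tan ϕ tan δ ≤ −1.
The boundary is |tan ϕ| · |tan δ| = 1, so |ϕ| = 90° − |δ| = 90° − 4.8° = 85.2° in the northern hemisphere.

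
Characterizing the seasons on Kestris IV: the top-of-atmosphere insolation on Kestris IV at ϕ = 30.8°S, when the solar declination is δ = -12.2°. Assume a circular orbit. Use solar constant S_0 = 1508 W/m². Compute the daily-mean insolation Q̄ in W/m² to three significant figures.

Q̄ ≈ 488 W/m²

cos h₀ = −tan(-30.8°) tan(-12.200°) = -0.1289, h₀ = 1.7000 rad.
Bracket: h₀ sin ϕ sin δ + cos ϕ cos δ sin h₀ = 1.7000×-0.51204×-0.21132 + 0.85896×0.97742×0.99166 = 0.183947 + 0.832563 = 1.016510.
Q̄ = (S_0/π) × [bracket] = (1508/π) × 1.016510 = 487.9 W/m².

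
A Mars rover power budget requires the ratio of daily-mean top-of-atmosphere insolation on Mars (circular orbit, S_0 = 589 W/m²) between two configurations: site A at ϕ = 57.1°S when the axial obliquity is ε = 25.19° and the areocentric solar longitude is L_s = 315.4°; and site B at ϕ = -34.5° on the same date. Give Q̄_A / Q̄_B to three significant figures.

— Configuration A (ϕ=-57.1°):
sin δ = sin 25.19° × sin 315.4° = -0.29885, so δ = -17.389°.
cos h₀ = −tan(-57.1°) tan(-17.389°) = -0.4841, h₀ = 2.0761 rad.
Bracket: h₀ sin ϕ sin δ + cos ϕ cos δ sin h₀ = 2.0761×-0.83962×-0.29885 + 0.54317×0.95430×0.87503 = 0.520936 + 0.453569 = 0.974505.
Q̄ = (S_0/π) × [bracket] = (589/π) × 0.974505 = 182.70 W/m².
— Configuration B (ϕ=-34.5°):
cos h₀ = −tan(-34.5°) tan(-17.389°) = -0.2152, h₀ = 1.7877 rad.
Bracket: h₀ sin ϕ sin δ + cos ϕ cos δ sin h₀ = 1.7877×-0.56641×-0.29885 + 0.82413×0.95430×0.97656 = 0.302607 + 0.768032 = 1.070639.
Q̄ = (S_0/π) × [bracket] = (589/π) × 1.070639 = 200.73 W/m².
Ratio Q̄_A / Q̄_B = 182.70 / 200.73 = 0.9102.

Q̄_A / Q̄_B ≈ 0.910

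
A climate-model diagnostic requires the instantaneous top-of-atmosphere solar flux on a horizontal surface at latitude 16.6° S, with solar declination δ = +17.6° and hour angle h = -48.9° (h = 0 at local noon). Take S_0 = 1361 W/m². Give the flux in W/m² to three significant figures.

cos θ_z = sin ϕ sin δ + cos ϕ cos δ cos h = -0.086384 + 0.600489 = 0.514105.
Flux = S_0 · cos θ_z = 1361 × 0.514105 = 699.7 W/m².

700 W/m²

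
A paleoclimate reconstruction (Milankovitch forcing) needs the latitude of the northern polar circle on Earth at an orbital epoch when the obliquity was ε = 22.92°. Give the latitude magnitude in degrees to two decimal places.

The polar circle is the lowest latitude that experiences at least one full rotation of continuous daylight at the northern-summer solstice; it lies at |ϕ| = 90° − ε = 90° − 22.92° = 67.08°.

67.08°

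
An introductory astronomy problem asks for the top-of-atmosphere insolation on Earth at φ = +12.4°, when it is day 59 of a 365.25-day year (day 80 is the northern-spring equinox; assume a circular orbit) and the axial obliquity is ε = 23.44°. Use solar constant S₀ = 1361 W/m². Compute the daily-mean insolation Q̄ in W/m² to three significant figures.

Solar longitude: λ_s = 360° × (59 − 80)/365.25 = -20.698°, i.e. -20.698° + 360° = 339.302°.
sin δ = sin 23.44° × sin 339.302° = -0.14060, so δ = -8.082°.
cos H₀ = −tan(+12.4°) tan(-8.082°) = 0.0312, H₀ = 1.5396 rad.
Bracket: H₀ sin φ sin δ + cos φ cos δ sin H₀ = 1.5396×0.21474×-0.14060 + 0.97667×0.99007×0.99951 = -0.046484 + 0.966498 = 0.920014.
Q̄ = (S₀/π) × [bracket] = (1361/π) × 0.920014 = 398.6 W/m².

Q̄ ≈ 399 W/m²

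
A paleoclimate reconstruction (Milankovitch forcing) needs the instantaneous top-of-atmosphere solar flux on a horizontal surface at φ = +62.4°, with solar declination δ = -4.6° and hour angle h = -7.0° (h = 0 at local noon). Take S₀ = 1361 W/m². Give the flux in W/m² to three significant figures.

527 W/m²

cos θ_z = sin φ sin δ + cos φ cos δ cos h = -0.071073 + 0.458361 = 0.387288.
Flux = S₀ · cos θ_z = 1361 × 0.387288 = 527.1 W/m².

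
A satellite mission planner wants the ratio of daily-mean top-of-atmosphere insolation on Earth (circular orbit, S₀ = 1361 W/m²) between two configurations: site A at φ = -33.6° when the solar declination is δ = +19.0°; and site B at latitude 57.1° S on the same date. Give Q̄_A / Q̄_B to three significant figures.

— Configuration A (φ=-33.6°):
cos H₀ = −tan(-33.6°) tan(+19.000°) = 0.2288, H₀ = 1.3400 rad.
Bracket: H₀ sin φ sin δ + cos φ cos δ sin H₀ = 1.3400×-0.55339×0.32557 + 0.83292×0.94552×0.97348 = -0.241424 + 0.766657 = 0.525233.
Q̄ = (S₀/π) × [bracket] = (1361/π) × 0.525233 = 227.54 W/m².
— Configuration B (φ=-57.1°):
cos H₀ = −tan(-57.1°) tan(+19.000°) = 0.5322, H₀ = 1.0095 rad.
Bracket: H₀ sin φ sin δ + cos φ cos δ sin H₀ = 1.0095×-0.83962×0.32557 + 0.54317×0.94552×0.84659 = -0.275952 + 0.434790 = 0.158838.
Q̄ = (S₀/π) × [bracket] = (1361/π) × 0.158838 = 68.812 W/m².
Ratio Q̄_A / Q̄_B = 227.54 / 68.812 = 3.307.

Q̄_A / Q̄_B ≈ 3.31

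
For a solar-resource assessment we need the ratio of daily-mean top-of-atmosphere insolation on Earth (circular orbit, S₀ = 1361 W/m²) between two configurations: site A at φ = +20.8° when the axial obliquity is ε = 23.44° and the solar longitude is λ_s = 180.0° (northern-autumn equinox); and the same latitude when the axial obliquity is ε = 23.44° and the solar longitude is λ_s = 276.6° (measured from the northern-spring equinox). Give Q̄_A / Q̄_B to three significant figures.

— Configuration A (φ=+20.8°):
Solar declination: sin δ = sin ε · sin λ_s = sin 23.44° × sin 180.0° = 0.00000, so δ = +0.000°.
cos H₀ = −tan(+20.8°) tan(+0.000°) = -0.0000, H₀ = 1.5708 rad.
Bracket: H₀ sin φ sin δ + cos φ cos δ sin H₀ = 1.5708×0.35511×0.00000 + 0.93483×1.00000×1.00000 = 0.000000 + 0.934830 = 0.934830.
Q̄ = (S₀/π) × [bracket] = (1361/π) × 0.934830 = 404.99 W/m².
— Configuration B (φ=+20.8°):
Solar declination: sin δ = sin ε · sin λ_s = sin 23.44° × sin 276.6° = -0.39515, so δ = -23.275°.
cos H₀ = −tan(+20.8°) tan(-23.275°) = 0.1634, H₀ = 1.4067 rad.
Bracket: H₀ sin φ sin δ + cos φ cos δ sin H₀ = 1.4067×0.35511×-0.39515 + 0.93483×0.91862×0.98656 = -0.197391 + 0.847212 = 0.649821.
Q̄ = (S₀/π) × [bracket] = (1361/π) × 0.649821 = 281.52 W/m².
Ratio Q̄_A / Q̄_B = 404.99 / 281.52 = 1.439.

Q̄_A / Q̄_B ≈ 1.44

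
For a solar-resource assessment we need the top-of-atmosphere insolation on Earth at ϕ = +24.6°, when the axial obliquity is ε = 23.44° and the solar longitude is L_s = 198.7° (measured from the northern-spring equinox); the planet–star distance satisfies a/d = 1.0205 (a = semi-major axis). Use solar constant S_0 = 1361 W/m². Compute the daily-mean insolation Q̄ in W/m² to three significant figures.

Solar declination: sin δ = sin ε · sin L_s = sin 23.44° × sin 198.7° = -0.12754, so δ = -7.327°.
cos h₀ = −tan(+24.6°) tan(-7.327°) = 0.0589, h₀ = 1.5119 rad.
Bracket: h₀ sin ϕ sin δ + cos ϕ cos δ sin h₀ = 1.5119×0.41628×-0.12754 + 0.90924×0.99183×0.99827 = -0.080270 + 0.900251 = 0.819981.
Inverse-square distance factor (a/d)² = 1.0205² = 1.041420.
Q̄ = (S_0/π) × 1.041420 × [bracket] = (1361/π) × 1.041420 × 0.819981 = 369.9 W/m².

Q̄ ≈ 370 W/m²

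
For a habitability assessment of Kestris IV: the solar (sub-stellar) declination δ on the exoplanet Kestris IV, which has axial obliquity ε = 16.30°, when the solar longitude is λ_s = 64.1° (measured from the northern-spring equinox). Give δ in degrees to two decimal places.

δ = +14.62°

sin δ = sin ε · sin λ_s = sin 16.30° × sin 64.1° = 0.252476.
δ = arcsin(0.252476) = +14.62°.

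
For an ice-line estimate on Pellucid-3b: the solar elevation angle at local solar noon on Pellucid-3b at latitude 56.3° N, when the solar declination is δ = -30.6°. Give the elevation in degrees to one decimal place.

3.1°

At local noon the hour angle is zero, so the zenith angle equals |φ − δ| = |+56.3° − (-30.600°)| = 86.900°.
Elevation = 90° − 86.900° = 3.1°.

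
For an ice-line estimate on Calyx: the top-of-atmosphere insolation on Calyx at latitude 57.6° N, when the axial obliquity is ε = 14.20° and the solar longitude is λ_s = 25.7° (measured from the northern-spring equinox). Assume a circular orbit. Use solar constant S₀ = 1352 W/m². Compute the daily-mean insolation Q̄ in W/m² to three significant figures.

Solar declination: sin δ = sin ε · sin λ_s = sin 14.20° × sin 25.7° = 0.10638, so δ = +6.107°.
cos H₀ = −tan(+57.6°) tan(+6.107°) = -0.1686, H₀ = 1.7402 rad.
Bracket: H₀ sin φ sin δ + cos φ cos δ sin H₀ = 1.7402×0.84433×0.10638 + 0.53583×0.99433×0.98569 = 0.156304 + 0.525168 = 0.681472.
Q̄ = (S₀/π) × [bracket] = (1352/π) × 0.681472 = 293.3 W/m².

Q̄ ≈ 293 W/m²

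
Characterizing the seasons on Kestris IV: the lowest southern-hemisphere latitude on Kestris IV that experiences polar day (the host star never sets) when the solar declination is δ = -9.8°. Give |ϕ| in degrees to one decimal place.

|ϕ| = 80.2°

Polar day requires cos h₀ = −tan ϕ tan δ ≤ −1, i.e. tan ϕ tan δ ≥ 1.
The boundary is |tan ϕ| · |tan δ| = 1, so |ϕ| = 90° − |δ| = 90° − 9.8° = 80.2° in the southern hemisphere.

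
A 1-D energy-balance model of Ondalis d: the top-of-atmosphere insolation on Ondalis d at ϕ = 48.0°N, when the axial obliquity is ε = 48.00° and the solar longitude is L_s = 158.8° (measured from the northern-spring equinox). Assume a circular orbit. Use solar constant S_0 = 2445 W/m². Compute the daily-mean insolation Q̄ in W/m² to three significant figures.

Solar declination: sin δ = sin ε · sin L_s = sin 48.00° × sin 158.8° = 0.26874, so δ = +15.589°.
cos h₀ = −tan(+48.0°) tan(+15.589°) = -0.3099, h₀ = 1.8858 rad.
Bracket: h₀ sin ϕ sin δ + cos ϕ cos δ sin h₀ = 1.8858×0.74314×0.26874 + 0.66913×0.96321×0.95078 = 0.376616 + 0.612790 = 0.989406.
Q̄ = (S_0/π) × [bracket] = (2445/π) × 0.989406 = 770.0 W/m².

Q̄ ≈ 770 W/m²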